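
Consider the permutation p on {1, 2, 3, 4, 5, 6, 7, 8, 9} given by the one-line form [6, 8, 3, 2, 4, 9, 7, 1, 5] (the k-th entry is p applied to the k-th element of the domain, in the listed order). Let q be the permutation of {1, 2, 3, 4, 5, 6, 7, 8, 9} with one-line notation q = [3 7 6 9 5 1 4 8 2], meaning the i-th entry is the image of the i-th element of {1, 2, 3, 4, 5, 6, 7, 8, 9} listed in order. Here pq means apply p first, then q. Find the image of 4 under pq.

First apply p: p(4) = 2, then q(2) = 7. Thus (pq)(4) = 7.

7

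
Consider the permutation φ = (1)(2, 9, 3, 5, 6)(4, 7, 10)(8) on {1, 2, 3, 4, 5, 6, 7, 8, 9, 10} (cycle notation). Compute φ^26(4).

4 lies in the 3-cycle (4, 7, 10).
Since the cycle has length 3, φ^26 acts on it the same as φ^2 (26 mod 3 = 2).
Advancing 2 steps from 4: 4 → 7 → 10.

10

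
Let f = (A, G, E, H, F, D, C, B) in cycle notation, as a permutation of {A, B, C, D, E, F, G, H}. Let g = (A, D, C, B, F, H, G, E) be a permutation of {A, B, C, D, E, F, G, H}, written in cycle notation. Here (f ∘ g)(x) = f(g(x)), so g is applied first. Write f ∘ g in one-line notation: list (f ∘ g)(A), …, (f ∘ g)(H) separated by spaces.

(f ∘ g)(x) = f(g(x)). Computing each image: f(g(A)) = f(D) = C, f(g(B)) = f(F) = D, f(g(C)) = f(B) = A, f(g(D)) = f(C) = B, f(g(E)) = f(A) = G, f(g(F)) = f(H) = F, f(g(G)) = f(E) = H, f(g(H)) = f(G) = E.
Hence f ∘ g = [C D A B G F H E].

C D A B G F H E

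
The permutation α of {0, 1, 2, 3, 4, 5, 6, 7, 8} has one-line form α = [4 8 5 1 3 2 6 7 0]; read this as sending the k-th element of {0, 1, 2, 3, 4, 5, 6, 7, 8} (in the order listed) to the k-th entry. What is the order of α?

10

Decomposing into disjoint cycles gives cycle lengths 5, 2, 1, 1.
Since disjoint cycles commute, ord(α) = lcm(5, 2) = 10.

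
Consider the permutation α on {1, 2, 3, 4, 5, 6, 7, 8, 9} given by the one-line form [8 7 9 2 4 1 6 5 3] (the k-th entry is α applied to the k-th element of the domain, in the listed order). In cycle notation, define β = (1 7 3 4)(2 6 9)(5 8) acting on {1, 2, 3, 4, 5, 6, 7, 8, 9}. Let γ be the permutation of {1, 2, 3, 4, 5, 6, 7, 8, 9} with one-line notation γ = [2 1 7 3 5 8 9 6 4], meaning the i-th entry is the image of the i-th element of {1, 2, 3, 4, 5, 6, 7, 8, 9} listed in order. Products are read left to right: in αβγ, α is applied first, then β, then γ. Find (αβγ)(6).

9

(αβγ)(6) = γ(β(α(6))). α(6) = 1, then β(1) = 7, then γ(7) = 9, so the result is 9.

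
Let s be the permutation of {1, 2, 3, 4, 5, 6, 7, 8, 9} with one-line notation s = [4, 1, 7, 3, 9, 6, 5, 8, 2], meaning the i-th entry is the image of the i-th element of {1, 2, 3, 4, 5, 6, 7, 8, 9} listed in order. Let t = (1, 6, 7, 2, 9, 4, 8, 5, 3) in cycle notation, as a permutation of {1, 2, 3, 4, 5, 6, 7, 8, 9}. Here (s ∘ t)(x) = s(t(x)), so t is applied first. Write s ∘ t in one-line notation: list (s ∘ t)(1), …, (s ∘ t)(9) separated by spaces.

6 2 4 8 7 5 1 9 3

Chase each element through t then s: 1 → 6 → 6; 2 → 9 → 2; 3 → 1 → 4; 4 → 8 → 8; 5 → 3 → 7; 6 → 7 → 5; 7 → 2 → 1; 8 → 5 → 9; 9 → 4 → 3.
Collecting the images, s ∘ t = [6 2 4 8 7 5 1 9 3].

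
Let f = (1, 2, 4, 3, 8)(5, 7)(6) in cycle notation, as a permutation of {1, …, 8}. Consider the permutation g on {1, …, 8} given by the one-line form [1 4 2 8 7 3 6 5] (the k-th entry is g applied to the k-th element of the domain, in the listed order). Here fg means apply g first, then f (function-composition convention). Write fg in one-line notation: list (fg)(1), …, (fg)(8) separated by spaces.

For each element, apply g then f: 1 → 1 → 2; 2 → 4 → 3; 3 → 2 → 4; 4 → 8 → 1; 5 → 7 → 5; 6 → 3 → 8; 7 → 6 → 6; 8 → 5 → 7.
Collecting the images, fg = [2 3 4 1 5 8 6 7].

2 3 4 1 5 8 6 7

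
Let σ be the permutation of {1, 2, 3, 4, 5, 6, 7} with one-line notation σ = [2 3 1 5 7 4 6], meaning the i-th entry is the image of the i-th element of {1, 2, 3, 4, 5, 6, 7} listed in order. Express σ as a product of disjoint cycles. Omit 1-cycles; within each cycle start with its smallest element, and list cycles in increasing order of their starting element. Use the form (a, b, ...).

From 1: 1 → 2 → 3 → 1, closing the cycle (1, 2, 3).
Continuing from each remaining unvisited element yields (1, 2, 3)(4, 5, 7, 6).

(1, 2, 3)(4, 5, 7, 6)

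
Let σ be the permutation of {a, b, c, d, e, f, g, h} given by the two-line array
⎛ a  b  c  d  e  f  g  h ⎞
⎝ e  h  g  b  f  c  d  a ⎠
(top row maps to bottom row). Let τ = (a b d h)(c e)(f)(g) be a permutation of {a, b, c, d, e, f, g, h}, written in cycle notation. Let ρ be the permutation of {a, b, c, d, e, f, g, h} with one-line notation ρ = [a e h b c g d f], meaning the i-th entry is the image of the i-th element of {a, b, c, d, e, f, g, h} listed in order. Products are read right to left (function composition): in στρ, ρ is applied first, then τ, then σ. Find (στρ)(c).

(στρ)(c) = σ(τ(ρ(c))). ρ(c) = h, then τ(h) = a, then σ(a) = e, so the result is e.

e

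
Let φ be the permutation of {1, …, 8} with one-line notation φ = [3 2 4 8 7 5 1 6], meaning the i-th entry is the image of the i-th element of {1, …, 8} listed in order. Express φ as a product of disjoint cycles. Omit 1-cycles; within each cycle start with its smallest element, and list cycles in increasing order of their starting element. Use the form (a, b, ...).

(1, 3, 4, 8, 6, 5, 7)

Start at 1 and follow images: 1 → 3 → 4 → 8 → 6 → 5 → 7 → 1, giving the cycle (1, 3, 4, 8, 6, 5, 7).
Continuing from each remaining unvisited element yields (1, 3, 4, 8, 6, 5, 7).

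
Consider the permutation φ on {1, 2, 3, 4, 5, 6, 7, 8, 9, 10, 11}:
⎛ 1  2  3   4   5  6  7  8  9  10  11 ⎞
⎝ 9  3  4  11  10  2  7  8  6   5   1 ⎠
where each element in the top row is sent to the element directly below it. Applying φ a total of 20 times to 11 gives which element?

4

Tracing 11 → 1 → … returns to 11 after 7 steps, so 11 lies in a 7-cycle (1 9 6 2 3 4 11).
Powers repeat with period 7 on this cycle, and 20 mod 7 = 6, so φ^20(11) = φ^6(11).
Advancing 6 steps from 11: 11 → 1 → 9 → 6 → 2 → 3 → 4.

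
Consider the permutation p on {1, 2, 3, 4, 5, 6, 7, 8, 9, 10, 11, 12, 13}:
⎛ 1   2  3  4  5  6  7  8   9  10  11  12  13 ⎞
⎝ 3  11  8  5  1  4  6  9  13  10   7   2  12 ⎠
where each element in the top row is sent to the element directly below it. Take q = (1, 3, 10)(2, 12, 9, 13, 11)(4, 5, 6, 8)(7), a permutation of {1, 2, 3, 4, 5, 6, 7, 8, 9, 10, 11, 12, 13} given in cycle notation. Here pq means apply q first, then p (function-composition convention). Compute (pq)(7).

First apply q: q(7) = 7, then p(7) = 6. Thus (pq)(7) = 6.

6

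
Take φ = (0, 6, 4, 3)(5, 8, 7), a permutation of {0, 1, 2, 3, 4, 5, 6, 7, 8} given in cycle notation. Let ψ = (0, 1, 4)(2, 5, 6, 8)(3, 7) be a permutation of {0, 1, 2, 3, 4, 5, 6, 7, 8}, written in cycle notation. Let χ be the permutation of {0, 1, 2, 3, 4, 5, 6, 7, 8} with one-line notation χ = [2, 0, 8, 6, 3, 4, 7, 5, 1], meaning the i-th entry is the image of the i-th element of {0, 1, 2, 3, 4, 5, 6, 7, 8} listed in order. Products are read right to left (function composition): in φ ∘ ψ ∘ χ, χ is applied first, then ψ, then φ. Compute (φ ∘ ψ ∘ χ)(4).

Chase 4: χ(4) = 3; ψ(3) = 7; φ(7) = 5. Hence (φ ∘ ψ ∘ χ)(4) = 5.

5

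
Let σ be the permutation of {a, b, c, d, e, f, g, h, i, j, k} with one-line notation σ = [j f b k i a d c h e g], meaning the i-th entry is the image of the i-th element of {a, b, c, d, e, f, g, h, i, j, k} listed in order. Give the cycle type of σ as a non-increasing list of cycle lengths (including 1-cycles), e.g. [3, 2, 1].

[8, 3]

The disjoint cycles are (a, j, e, i, h, c, b, f)(d, k, g), with lengths 8, 3 in non-increasing order.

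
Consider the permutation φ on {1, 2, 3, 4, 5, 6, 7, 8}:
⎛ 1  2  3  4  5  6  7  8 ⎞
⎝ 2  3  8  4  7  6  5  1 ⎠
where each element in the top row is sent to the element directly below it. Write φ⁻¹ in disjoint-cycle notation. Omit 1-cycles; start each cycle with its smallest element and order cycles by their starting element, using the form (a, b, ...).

First write φ in disjoint cycles: (1, 2, 3, 8)(5, 7).
Reversing each cycle (and rotating so the smallest element leads) gives φ⁻¹ = (1, 8, 3, 2)(5, 7).

(1, 8, 3, 2)(5, 7)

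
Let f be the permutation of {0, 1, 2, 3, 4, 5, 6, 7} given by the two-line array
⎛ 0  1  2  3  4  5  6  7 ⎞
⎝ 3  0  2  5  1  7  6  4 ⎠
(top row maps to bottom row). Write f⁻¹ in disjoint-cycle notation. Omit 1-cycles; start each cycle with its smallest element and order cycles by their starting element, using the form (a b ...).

(0 1 4 7 5 3)

The cycle decomposition of f is (0 3 5 7 4 1).
Reversing each cycle (and rotating so the smallest element leads) gives f⁻¹ = (0 1 4 7 5 3).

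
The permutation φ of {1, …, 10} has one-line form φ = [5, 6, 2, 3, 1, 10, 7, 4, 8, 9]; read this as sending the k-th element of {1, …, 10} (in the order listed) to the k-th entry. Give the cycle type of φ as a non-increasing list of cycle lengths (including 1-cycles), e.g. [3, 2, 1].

[7, 2, 1]

The disjoint cycles are (1, 5)(2, 6, 10, 9, 8, 4, 3)(7), with lengths 7, 2, 1 in non-increasing order.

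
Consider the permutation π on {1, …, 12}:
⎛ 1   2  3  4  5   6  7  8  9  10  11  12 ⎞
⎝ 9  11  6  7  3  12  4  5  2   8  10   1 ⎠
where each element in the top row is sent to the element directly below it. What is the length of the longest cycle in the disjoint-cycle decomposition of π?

10

Decomposing into disjoint cycles gives (1 9 2 11 10 8 5 3 6 12)(4 7); the longest has length 10.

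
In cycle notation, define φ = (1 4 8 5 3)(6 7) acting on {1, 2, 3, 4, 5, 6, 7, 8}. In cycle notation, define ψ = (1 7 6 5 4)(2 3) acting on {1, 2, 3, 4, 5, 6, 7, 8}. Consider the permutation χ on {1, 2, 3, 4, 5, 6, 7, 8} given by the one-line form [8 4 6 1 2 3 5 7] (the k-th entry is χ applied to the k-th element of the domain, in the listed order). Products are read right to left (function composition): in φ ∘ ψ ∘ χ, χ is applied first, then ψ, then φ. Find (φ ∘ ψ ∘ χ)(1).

(φ ∘ ψ ∘ χ)(1) = φ(ψ(χ(1))). χ(1) = 8, then ψ(8) = 8, then φ(8) = 5, so the result is 5.

5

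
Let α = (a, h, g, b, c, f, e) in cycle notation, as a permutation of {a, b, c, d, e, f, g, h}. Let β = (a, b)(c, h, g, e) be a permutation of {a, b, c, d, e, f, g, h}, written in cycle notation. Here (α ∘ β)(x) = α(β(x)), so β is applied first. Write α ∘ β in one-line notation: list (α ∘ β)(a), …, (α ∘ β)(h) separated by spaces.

c h g d f e a b

(α ∘ β)(x) = α(β(x)). Computing each image: α(β(a)) = α(b) = c, α(β(b)) = α(a) = h, α(β(c)) = α(h) = g, α(β(d)) = α(d) = d, α(β(e)) = α(c) = f, α(β(f)) = α(f) = e, α(β(g)) = α(e) = a, α(β(h)) = α(g) = b.
Hence α ∘ β = [c h g d f e a b].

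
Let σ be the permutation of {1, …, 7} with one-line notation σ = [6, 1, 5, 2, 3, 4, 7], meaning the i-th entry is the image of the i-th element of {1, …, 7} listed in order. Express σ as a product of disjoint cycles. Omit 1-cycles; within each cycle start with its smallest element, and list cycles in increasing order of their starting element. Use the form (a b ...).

From 1: 1 → 6 → 4 → 2 → 1, closing the cycle (1 6 4 2).
Continuing from each remaining unvisited element yields (1 6 4 2)(3 5).

(1 6 4 2)(3 5)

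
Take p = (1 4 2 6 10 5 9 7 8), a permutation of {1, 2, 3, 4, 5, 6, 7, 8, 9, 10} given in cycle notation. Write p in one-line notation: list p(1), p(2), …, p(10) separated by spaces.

4 6 3 2 9 10 8 1 7 5

Image by image: 1↦4, 2↦6, 3↦3, 4↦2, 5↦9, 6↦10, 7↦8, 8↦1, 9↦7, 10↦5.
So the one-line form is 4 6 3 2 9 10 8 1 7 5.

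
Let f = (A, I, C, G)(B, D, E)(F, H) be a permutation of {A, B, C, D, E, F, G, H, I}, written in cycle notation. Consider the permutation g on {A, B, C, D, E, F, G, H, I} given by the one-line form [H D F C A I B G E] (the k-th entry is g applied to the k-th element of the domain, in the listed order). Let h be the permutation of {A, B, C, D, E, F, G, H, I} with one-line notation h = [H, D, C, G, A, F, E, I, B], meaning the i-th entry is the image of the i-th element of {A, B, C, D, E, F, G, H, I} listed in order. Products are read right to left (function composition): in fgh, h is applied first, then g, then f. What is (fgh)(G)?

I

Chase G: h(G) = E; g(E) = A; f(A) = I. Hence (fgh)(G) = I.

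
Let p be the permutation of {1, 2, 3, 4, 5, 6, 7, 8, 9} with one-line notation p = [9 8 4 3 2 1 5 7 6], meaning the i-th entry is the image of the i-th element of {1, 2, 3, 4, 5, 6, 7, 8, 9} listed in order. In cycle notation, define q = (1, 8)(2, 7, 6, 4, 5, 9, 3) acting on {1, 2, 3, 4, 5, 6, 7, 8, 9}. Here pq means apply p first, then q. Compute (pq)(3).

(pq)(3) = q(p(3)). p(3) = 4, then q(4) = 5. So (pq)(3) = 5.

5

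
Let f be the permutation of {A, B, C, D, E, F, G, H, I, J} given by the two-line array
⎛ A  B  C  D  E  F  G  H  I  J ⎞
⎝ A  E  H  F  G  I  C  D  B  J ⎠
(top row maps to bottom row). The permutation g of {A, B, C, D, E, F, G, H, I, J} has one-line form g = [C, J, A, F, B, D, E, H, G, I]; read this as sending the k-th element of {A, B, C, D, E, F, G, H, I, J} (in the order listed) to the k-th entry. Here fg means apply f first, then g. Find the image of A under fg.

C

f(A) = A, then g(A) = C; composing gives (fg)(A) = C.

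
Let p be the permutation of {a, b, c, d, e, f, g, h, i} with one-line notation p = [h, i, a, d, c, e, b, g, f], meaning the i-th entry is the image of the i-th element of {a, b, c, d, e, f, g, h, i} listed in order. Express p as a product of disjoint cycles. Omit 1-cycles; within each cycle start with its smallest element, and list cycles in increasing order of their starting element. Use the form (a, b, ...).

(a, h, g, b, i, f, e, c)

Start at a and follow images: a → h → g → b → i → f → e → c → a, giving the cycle (a, h, g, b, i, f, e, c).
Continuing from each remaining unvisited element yields (a, h, g, b, i, f, e, c).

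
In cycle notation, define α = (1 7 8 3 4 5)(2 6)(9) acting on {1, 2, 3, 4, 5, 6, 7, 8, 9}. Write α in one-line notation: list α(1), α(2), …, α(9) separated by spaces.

7 6 4 5 1 2 8 3 9

Reading each image from the cycles: 1↦7, 2↦6, 3↦4, 4↦5, 5↦1, 6↦2, 7↦8, 8↦3, 9↦9.
So the one-line form is 7 6 4 5 1 2 8 3 9.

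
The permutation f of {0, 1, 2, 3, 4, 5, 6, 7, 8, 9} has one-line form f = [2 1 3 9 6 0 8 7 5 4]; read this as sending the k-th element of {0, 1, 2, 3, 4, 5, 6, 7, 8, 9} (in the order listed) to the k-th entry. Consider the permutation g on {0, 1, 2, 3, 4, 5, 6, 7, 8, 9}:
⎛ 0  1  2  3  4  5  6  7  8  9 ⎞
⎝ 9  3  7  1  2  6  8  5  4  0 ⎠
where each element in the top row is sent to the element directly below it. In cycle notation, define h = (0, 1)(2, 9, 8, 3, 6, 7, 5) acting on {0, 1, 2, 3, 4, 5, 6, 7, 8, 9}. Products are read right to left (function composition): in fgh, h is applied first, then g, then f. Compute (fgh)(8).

1

Apply the permutations in order: h(8) = 3, then g(3) = 1, then f(1) = 1. So (fgh)(8) = 1.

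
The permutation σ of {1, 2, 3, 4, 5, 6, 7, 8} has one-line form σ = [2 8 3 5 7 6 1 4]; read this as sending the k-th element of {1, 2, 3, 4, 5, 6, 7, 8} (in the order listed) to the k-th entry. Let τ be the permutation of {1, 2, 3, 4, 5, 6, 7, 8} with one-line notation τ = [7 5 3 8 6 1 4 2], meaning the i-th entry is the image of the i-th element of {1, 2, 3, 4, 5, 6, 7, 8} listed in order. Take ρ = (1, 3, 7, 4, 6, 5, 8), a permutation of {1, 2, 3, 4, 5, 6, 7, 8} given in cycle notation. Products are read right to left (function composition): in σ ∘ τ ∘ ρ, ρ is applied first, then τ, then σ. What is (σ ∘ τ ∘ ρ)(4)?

2

Apply the permutations in order: ρ(4) = 6, then τ(6) = 1, then σ(1) = 2. So (σ ∘ τ ∘ ρ)(4) = 2.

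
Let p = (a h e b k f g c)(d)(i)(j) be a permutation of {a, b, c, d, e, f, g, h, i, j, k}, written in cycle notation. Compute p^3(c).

e

c lies in the 8-cycle (a h e b k f g c).
Stepping 3 places around the cycle: c → a → h → e.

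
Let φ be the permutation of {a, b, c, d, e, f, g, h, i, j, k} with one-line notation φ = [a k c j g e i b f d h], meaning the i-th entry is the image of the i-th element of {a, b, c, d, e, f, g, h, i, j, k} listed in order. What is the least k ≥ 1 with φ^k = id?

12

Writing φ as disjoint cycles, the cycle lengths are 4, 3, 2, 1, 1.
The order is lcm(4, 3, 2) = 12.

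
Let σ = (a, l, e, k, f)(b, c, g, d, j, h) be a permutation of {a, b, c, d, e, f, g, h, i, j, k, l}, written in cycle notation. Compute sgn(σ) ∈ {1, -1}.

The cycle lengths are 6, 5, 1.
A cycle is odd iff its length is even; σ has 1 even-length cycle, so sgn(σ) = (−1)^1 and σ is odd.

-1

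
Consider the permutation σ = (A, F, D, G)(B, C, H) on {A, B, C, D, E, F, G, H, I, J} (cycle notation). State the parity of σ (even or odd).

odd

The cycle lengths are 4, 3, 1, 1, 1.
A cycle of length ℓ contributes ℓ−1 transpositions, so σ is a product of 3 + 2 = 5 transpositions — odd.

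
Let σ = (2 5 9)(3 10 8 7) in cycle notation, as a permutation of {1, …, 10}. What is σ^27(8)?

10

8 lies in the 4-cycle (3 10 8 7).
Since the cycle has length 4, σ^27 acts on it the same as σ^3 (27 mod 4 = 3).
Stepping 3 places around the cycle: 8 → 7 → 3 → 10.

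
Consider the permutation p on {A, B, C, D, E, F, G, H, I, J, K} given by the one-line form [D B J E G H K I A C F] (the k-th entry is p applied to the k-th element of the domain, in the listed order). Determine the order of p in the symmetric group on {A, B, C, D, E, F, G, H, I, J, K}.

8

The disjoint-cycle form of p has cycle lengths 8, 2, 1.
The order is lcm(8, 2) = 8.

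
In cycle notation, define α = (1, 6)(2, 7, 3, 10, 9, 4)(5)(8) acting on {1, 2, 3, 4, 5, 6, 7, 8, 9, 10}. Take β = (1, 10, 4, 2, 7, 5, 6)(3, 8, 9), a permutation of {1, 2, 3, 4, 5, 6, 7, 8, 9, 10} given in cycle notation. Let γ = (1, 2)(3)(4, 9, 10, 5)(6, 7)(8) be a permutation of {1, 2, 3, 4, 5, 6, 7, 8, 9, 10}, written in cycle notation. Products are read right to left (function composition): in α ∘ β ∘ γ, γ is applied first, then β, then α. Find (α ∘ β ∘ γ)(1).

3

(α ∘ β ∘ γ)(1) = α(β(γ(1))). γ(1) = 2, then β(2) = 7, then α(7) = 3, so the result is 3.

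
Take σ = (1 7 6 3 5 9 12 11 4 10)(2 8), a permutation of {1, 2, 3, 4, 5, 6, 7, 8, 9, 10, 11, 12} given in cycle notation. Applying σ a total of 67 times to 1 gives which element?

1 lies in the 10-cycle (1 7 6 3 5 9 12 11 4 10).
Since the cycle has length 10, σ^67 acts on it the same as σ^7 (67 mod 10 = 7).
Stepping 7 places around the cycle: 1 → 7 → 6 → 3 → 5 → 9 → 12 → 11.

11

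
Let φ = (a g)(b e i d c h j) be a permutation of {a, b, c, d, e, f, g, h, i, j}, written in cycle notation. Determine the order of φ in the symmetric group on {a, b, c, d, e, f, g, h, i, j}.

14

The cycle type of φ is (7, 2, 1).
The order of φ is the least common multiple of its cycle lengths: lcm(7, 2) = 14.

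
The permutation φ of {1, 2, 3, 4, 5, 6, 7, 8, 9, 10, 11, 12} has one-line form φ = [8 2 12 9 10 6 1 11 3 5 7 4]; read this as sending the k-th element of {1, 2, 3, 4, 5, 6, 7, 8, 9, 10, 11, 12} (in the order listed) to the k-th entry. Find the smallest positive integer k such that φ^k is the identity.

Writing φ as disjoint cycles, the cycle lengths are 4, 4, 2, 1, 1.
The order of φ is the least common multiple of its cycle lengths: lcm(4, 4, 2) = 4.

4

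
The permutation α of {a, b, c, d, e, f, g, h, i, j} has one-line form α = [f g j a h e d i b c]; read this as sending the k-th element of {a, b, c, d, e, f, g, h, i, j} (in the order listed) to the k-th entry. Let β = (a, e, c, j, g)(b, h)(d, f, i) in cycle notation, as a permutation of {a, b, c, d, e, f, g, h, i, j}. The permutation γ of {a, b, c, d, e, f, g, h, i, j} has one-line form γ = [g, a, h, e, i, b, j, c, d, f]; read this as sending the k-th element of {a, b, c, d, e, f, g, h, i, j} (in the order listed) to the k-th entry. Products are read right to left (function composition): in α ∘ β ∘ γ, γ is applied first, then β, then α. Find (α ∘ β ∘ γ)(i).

Chase i: γ(i) = d; β(d) = f; α(f) = e. Hence (α ∘ β ∘ γ)(i) = e.

e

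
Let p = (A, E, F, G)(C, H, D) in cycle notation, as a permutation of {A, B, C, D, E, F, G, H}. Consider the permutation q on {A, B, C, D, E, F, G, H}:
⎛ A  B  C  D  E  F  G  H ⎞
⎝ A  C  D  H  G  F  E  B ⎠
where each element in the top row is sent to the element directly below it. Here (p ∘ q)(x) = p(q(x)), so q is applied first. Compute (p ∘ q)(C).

C

First apply q: q(C) = D, then p(D) = C. Thus (p ∘ q)(C) = C.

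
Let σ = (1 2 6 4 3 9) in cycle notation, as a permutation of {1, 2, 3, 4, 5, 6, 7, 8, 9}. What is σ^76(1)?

1 lies in the 6-cycle (1 2 6 4 3 9).
Since the cycle has length 6, σ^76 acts on it the same as σ^4 (76 mod 6 = 4).
Stepping 4 places around the cycle: 1 → 2 → 6 → 4 → 3.

3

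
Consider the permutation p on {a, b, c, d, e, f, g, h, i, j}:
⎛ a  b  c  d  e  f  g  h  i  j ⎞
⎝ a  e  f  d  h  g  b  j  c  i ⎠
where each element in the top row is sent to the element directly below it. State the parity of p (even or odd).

In disjoint-cycle form the cycle lengths are 8, 1, 1.
A cycle is odd iff its length is even; p has 1 even-length cycle, so sgn(p) = (−1)^1 and p is odd.

odd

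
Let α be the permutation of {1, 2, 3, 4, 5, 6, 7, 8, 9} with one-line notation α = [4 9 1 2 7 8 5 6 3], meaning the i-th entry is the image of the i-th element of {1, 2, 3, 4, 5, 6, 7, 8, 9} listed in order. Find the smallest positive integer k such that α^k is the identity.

10

Decomposing into disjoint cycles gives cycle lengths 5, 2, 2.
The order is lcm(5, 2, 2) = 10.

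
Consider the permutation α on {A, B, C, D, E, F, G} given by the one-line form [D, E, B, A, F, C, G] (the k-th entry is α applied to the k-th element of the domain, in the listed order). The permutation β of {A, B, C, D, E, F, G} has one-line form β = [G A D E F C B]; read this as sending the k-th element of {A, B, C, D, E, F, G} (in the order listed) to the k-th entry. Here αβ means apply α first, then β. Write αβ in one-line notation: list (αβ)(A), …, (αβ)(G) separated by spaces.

(αβ)(x) = β(α(x)). Computing each image: β(α(A)) = β(D) = E, β(α(B)) = β(E) = F, β(α(C)) = β(B) = A, β(α(D)) = β(A) = G, β(α(E)) = β(F) = C, β(α(F)) = β(C) = D, β(α(G)) = β(G) = B.
Hence αβ = [E F A G C D B].

E F A G C D B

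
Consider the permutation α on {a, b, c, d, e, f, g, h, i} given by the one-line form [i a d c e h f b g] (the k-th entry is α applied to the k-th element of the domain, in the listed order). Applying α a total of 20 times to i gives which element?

Tracing i → g → … returns to i after 6 steps, so i lies in a 6-cycle (a i g f h b).
Since the cycle has length 6, α^20 acts on it the same as α^2 (20 mod 6 = 2).
Advancing 2 steps from i: i → g → f.

f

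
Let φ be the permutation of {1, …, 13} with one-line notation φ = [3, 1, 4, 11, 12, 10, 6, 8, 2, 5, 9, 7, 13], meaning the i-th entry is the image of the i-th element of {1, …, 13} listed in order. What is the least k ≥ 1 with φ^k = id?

Writing φ as disjoint cycles, the cycle lengths are 6, 5, 1, 1.
The order of φ is the least common multiple of its cycle lengths: lcm(6, 5) = 30.

30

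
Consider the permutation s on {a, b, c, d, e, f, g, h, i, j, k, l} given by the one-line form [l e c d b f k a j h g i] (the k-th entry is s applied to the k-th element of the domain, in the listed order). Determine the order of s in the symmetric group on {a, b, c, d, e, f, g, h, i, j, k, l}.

The disjoint-cycle form of s has cycle lengths 5, 2, 2, 1, 1, 1.
The order of s is the least common multiple of its cycle lengths: lcm(5, 2, 2) = 10.

10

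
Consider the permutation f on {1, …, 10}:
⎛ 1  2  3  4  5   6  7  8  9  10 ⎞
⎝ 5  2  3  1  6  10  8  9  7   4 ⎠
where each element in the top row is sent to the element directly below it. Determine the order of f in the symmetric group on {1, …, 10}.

Writing f as disjoint cycles, the cycle lengths are 5, 3, 1, 1.
The order of f is the least common multiple of its cycle lengths: lcm(5, 3) = 15.

15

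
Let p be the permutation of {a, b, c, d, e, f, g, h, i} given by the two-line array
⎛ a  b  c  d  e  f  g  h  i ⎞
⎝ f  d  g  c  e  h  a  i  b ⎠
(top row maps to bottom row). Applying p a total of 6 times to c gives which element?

b

Tracing c → g → … returns to c after 8 steps, so c lies in an 8-cycle (a, f, h, i, b, d, c, g).
Stepping 6 places around the cycle: c → g → a → f → h → i → b.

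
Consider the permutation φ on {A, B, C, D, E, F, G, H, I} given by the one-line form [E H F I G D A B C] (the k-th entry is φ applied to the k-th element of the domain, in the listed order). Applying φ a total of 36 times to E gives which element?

Tracing E → G → … returns to E after 3 steps, so E lies in a 3-cycle (A E G).
On a 3-cycle, φ^3 is the identity, so φ^36 = φ^0 there (36 ≡ 0 mod 3).
So φ^36(E) = E.

E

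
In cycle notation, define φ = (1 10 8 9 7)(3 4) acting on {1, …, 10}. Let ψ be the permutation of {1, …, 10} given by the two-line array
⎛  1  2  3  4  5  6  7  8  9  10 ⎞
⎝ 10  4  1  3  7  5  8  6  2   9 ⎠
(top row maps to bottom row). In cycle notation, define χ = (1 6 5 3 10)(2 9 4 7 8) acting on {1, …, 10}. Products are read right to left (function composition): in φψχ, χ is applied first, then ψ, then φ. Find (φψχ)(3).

Apply the permutations in order: χ(3) = 10, then ψ(10) = 9, then φ(9) = 7. So (φψχ)(3) = 7.

7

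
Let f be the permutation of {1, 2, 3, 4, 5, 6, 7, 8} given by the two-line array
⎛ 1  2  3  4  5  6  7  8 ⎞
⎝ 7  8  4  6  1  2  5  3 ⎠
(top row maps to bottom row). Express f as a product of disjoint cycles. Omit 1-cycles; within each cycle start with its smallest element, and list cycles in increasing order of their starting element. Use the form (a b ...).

Start at 1 and follow images: 1 → 7 → 5 → 1, giving the cycle (1 7 5).
Continuing from each remaining unvisited element yields (1 7 5)(2 8 3 4 6).

(1 7 5)(2 8 3 4 6)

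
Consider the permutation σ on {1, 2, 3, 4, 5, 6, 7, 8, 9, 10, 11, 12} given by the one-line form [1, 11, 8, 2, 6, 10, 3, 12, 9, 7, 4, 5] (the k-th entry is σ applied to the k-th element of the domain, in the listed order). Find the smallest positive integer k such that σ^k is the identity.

The disjoint-cycle form of σ has cycle lengths 7, 3, 1, 1.
The order of σ is the least common multiple of its cycle lengths: lcm(7, 3) = 21.

21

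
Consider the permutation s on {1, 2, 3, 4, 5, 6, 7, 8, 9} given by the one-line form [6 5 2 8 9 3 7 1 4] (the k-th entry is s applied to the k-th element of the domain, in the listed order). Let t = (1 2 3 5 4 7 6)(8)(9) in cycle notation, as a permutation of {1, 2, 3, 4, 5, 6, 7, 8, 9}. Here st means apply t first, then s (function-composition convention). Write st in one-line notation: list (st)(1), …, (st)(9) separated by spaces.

Chase each element through t then s: 1 → 2 → 5; 2 → 3 → 2; 3 → 5 → 9; 4 → 7 → 7; 5 → 4 → 8; 6 → 1 → 6; 7 → 6 → 3; 8 → 8 → 1; 9 → 9 → 4.
So st in one-line form is 5 2 9 7 8 6 3 1 4.

5 2 9 7 8 6 3 1 4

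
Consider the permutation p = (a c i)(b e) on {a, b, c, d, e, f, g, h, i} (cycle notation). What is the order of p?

The cycle type of p is (3, 2, 1, 1, 1, 1).
The order of p is the least common multiple of its cycle lengths: lcm(3, 2) = 6.

6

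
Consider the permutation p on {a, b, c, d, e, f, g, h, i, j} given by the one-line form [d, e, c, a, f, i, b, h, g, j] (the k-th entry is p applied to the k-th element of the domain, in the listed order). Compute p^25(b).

Tracing b → e → … returns to b after 5 steps, so b lies in a 5-cycle (b, e, f, i, g).
On a 5-cycle, p^5 is the identity, so p^25 = p^0 there (25 ≡ 0 mod 5).
So p^25(b) = b.

b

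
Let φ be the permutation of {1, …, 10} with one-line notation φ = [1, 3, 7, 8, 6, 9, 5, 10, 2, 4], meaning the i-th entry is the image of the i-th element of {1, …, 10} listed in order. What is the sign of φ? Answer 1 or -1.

-1

In disjoint-cycle form the cycle lengths are 6, 3, 1.
A cycle of length ℓ contributes ℓ−1 transpositions, so φ is a product of 5 + 2 = 7 transpositions — odd.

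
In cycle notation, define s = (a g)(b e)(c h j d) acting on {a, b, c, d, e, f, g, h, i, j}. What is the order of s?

4

The cycle type of s is (4, 2, 2, 1, 1).
Since disjoint cycles commute, ord(s) = lcm(4, 2, 2) = 4.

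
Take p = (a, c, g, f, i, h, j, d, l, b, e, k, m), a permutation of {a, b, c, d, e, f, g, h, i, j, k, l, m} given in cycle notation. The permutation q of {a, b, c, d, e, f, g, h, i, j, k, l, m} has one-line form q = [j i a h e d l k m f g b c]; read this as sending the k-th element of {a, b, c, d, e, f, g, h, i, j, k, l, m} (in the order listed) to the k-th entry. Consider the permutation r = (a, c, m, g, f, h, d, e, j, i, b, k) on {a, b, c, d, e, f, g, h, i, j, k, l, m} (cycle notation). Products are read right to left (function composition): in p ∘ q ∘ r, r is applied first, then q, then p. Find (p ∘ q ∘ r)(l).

e

Chase l: r(l) = l; q(l) = b; p(b) = e. Hence (p ∘ q ∘ r)(l) = e.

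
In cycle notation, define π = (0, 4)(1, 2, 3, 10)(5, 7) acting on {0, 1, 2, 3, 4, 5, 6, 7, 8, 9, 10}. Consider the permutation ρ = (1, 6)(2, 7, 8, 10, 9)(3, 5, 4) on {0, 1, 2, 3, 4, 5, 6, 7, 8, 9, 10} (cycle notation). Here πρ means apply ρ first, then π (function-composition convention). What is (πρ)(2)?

5

ρ(2) = 7, then π(7) = 5; composing gives (πρ)(2) = 5.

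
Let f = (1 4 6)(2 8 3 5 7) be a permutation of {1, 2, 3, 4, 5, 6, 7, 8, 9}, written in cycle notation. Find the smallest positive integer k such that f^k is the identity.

15

The cycle type of f is (5, 3, 1).
The order of f is the least common multiple of its cycle lengths: lcm(5, 3) = 15.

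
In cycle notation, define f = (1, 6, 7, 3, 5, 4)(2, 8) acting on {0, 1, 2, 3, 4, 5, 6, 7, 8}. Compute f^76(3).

3 lies in the 6-cycle (1, 6, 7, 3, 5, 4).
Since the cycle has length 6, f^76 acts on it the same as f^4 (76 mod 6 = 4).
Stepping 4 places around the cycle: 3 → 5 → 4 → 1 → 6.

6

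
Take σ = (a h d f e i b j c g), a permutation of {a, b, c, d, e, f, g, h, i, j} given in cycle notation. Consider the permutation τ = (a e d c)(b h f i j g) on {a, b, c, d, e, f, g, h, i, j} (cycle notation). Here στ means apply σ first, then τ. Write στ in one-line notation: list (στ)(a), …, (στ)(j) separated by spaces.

Chase each element through σ then τ: a → h → f; b → j → g; c → g → b; d → f → i; e → i → j; f → e → d; g → a → e; h → d → c; i → b → h; j → c → a.
Collecting the images, στ = [f g b i j d e c h a].

f g b i j d e c h a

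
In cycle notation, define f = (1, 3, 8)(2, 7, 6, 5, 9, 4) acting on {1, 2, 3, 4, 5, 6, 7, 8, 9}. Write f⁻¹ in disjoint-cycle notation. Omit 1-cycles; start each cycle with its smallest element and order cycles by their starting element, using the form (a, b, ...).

The inverse reverses each cycle.
Reversing each cycle of f and rotating so the smallest element leads gives (1, 8, 3)(2, 4, 9, 5, 6, 7).

(1, 8, 3)(2, 4, 9, 5, 6, 7)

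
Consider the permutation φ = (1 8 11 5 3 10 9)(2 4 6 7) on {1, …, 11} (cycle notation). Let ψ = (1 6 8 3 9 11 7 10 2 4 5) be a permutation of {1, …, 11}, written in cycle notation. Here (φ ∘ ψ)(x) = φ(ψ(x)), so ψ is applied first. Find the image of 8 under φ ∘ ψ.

(φ ∘ ψ)(8) = φ(ψ(8)). ψ(8) = 3, then φ(3) = 10. So (φ ∘ ψ)(8) = 10.

10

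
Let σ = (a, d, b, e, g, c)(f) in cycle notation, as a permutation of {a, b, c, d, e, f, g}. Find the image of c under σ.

c appears in (a, d, b, e, g, c); the next entry (wrapping around) is a.

a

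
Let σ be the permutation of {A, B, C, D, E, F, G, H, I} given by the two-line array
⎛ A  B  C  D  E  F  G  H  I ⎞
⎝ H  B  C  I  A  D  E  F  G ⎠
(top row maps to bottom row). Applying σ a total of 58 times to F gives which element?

I

Tracing F → D → … returns to F after 7 steps, so F lies in a 7-cycle (A, H, F, D, I, G, E).
On a 7-cycle, σ^7 is the identity, so σ^58 = σ^2 there (58 ≡ 2 mod 7).
Stepping 2 places around the cycle: F → D → I.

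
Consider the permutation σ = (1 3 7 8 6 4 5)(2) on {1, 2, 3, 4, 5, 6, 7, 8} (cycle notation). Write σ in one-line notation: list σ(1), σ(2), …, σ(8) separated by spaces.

Reading each image from the cycles: 1↦3, 2↦2, 3↦7, 4↦5, 5↦1, 6↦4, 7↦8, 8↦6.
Listing these in domain order gives 3 2 7 5 1 4 8 6.

3 2 7 5 1 4 8 6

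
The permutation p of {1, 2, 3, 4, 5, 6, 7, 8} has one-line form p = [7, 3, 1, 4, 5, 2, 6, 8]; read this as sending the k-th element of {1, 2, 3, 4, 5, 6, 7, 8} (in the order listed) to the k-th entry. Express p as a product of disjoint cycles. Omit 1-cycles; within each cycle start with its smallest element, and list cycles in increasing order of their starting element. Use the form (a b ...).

(1 7 6 2 3)

From 1: 1 → 7 → 6 → 2 → 3 → 1, closing the cycle (1 7 6 2 3).
Repeating from the next unused element and collecting all non-trivial cycles gives (1 7 6 2 3).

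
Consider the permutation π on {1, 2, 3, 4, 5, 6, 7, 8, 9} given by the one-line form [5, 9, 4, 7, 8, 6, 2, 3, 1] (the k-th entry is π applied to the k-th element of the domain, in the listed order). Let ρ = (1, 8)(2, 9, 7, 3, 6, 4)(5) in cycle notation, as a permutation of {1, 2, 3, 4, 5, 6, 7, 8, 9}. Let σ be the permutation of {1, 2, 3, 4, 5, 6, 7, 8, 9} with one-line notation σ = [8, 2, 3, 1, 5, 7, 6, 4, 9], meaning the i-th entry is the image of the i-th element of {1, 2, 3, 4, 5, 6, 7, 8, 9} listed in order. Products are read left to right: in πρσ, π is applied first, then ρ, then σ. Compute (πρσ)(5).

Chase 5: π(5) = 8; ρ(8) = 1; σ(1) = 8. Hence (πρσ)(5) = 8.

8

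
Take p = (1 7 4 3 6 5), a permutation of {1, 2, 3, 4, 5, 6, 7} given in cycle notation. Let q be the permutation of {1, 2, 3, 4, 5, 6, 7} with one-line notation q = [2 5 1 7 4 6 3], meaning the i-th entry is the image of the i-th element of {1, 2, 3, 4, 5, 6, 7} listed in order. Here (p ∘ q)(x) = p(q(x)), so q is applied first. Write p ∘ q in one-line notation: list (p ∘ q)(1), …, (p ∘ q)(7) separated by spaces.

2 1 7 4 3 5 6

(p ∘ q)(x) = p(q(x)). Computing each image: p(q(1)) = p(2) = 2, p(q(2)) = p(5) = 1, p(q(3)) = p(1) = 7, p(q(4)) = p(7) = 4, p(q(5)) = p(4) = 3, p(q(6)) = p(6) = 5, p(q(7)) = p(3) = 6.
Hence p ∘ q = [2 1 7 4 3 5 6].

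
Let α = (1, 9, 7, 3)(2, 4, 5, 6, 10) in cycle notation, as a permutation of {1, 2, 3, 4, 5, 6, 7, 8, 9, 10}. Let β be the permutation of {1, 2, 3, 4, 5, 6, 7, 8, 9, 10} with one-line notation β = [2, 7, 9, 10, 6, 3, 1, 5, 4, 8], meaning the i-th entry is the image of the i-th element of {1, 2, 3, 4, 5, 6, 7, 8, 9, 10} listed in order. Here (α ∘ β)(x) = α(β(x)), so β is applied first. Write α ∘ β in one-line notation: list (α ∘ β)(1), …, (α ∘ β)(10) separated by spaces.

Chase each element through β then α: 1 → 2 → 4; 2 → 7 → 3; 3 → 9 → 7; 4 → 10 → 2; 5 → 6 → 10; 6 → 3 → 1; 7 → 1 → 9; 8 → 5 → 6; 9 → 4 → 5; 10 → 8 → 8.
Collecting the images, α ∘ β = [4 3 7 2 10 1 9 6 5 8].

4 3 7 2 10 1 9 6 5 8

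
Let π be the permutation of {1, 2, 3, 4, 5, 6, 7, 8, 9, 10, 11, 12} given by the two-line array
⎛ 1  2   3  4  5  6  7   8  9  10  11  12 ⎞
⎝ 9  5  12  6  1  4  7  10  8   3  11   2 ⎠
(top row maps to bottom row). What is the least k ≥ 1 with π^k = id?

Writing π as disjoint cycles, the cycle lengths are 8, 2, 1, 1.
The order is lcm(8, 2) = 8.

8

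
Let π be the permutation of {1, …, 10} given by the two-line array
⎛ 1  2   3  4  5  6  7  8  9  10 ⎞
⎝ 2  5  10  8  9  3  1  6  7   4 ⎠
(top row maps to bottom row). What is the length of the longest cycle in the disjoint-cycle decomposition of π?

5

Decomposing into disjoint cycles gives (1 2 5 9 7)(3 10 4 8 6); the longest has length 5.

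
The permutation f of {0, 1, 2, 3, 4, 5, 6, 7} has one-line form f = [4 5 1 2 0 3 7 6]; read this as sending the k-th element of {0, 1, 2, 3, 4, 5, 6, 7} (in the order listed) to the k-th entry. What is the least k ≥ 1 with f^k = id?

4

The disjoint-cycle form of f has cycle lengths 4, 2, 2.
The order is lcm(4, 2, 2) = 4.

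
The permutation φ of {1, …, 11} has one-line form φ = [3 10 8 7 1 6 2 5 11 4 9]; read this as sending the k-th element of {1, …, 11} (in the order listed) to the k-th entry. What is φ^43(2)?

7

Tracing 2 → 10 → … returns to 2 after 4 steps, so 2 lies in a 4-cycle (2 10 4 7).
On a 4-cycle, φ^4 is the identity, so φ^43 = φ^3 there (43 ≡ 3 mod 4).
Advancing 3 steps from 2: 2 → 10 → 4 → 7.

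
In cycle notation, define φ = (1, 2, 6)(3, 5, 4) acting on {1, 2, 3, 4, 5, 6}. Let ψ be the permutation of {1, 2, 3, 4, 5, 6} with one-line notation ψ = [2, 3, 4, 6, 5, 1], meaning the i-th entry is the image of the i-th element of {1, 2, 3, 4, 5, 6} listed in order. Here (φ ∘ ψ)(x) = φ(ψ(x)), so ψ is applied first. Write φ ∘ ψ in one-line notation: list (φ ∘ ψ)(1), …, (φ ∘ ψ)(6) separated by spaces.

6 5 3 1 4 2

For each element, apply ψ then φ: 1 → 2 → 6; 2 → 3 → 5; 3 → 4 → 3; 4 → 6 → 1; 5 → 5 → 4; 6 → 1 → 2.
So φ ∘ ψ in one-line form is 6 5 3 1 4 2.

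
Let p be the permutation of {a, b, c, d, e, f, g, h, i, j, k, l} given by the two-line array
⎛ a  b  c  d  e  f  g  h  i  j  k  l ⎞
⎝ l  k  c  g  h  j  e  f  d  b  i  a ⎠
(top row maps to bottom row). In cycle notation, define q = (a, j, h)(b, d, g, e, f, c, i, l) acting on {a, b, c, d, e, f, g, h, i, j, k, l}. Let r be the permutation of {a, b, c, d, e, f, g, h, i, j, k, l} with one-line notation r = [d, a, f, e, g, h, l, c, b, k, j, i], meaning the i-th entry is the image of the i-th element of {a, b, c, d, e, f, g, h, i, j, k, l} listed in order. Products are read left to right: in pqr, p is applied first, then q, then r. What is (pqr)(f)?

(pqr)(f) = r(q(p(f))). p(f) = j, then q(j) = h, then r(h) = c, so the result is c.

c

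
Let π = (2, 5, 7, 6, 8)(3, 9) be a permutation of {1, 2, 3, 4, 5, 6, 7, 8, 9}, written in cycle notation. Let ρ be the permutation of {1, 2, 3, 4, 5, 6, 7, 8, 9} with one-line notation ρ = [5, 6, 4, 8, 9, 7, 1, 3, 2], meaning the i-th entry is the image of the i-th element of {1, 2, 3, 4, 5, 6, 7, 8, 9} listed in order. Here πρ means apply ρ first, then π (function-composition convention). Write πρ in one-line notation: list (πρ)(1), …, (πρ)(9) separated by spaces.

For each element, apply ρ then π: 1 → 5 → 7; 2 → 6 → 8; 3 → 4 → 4; 4 → 8 → 2; 5 → 9 → 3; 6 → 7 → 6; 7 → 1 → 1; 8 → 3 → 9; 9 → 2 → 5.
So πρ in one-line form is 7 8 4 2 3 6 1 9 5.

7 8 4 2 3 6 1 9 5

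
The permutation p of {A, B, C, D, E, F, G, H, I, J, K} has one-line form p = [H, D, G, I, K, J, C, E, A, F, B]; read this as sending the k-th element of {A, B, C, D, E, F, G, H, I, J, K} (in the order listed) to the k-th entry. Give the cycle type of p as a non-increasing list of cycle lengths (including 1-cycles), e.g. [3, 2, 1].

The disjoint cycles are (A H E K B D I)(C G)(F J), with lengths 7, 2, 2 in non-increasing order.

[7, 2, 2]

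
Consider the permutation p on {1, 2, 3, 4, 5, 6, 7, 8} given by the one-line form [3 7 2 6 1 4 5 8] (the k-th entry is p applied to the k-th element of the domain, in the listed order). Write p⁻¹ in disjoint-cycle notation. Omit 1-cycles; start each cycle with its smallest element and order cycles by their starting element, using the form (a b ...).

The cycle decomposition of p is (1 3 2 7 5)(4 6).
Reversing each cycle (and rotating so the smallest element leads) gives p⁻¹ = (1 5 7 2 3)(4 6).

(1 5 7 2 3)(4 6)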